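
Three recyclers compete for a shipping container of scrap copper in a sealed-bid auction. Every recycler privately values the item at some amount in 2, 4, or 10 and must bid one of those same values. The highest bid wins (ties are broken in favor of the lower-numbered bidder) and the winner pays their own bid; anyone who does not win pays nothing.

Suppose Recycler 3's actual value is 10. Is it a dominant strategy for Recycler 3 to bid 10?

No

Consider the case where Recycler 1 bids 2 and Recycler 2 bids 2.
Truthful bid 10: wins, pays 10, utility 10 - 10 = 0.
Bid 4 instead: wins, pays 4, utility 10 - 4 = 6.
Since 6 > 0, bidding 4 is strictly better here, so truthful bidding is not dominant.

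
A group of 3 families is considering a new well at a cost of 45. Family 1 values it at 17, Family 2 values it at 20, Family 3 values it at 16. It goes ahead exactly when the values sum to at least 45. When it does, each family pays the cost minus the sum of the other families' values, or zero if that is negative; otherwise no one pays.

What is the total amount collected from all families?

29

Total value 53 ≥ cost 45, so it is built.
Family 1: others sum to 36; max(0, 45 - 36) = 9.
Family 2: others sum to 33; max(0, 45 - 33) = 12.
Family 3: others sum to 37; max(0, 45 - 37) = 8.
Total collected = 9 + 12 + 8 = 29.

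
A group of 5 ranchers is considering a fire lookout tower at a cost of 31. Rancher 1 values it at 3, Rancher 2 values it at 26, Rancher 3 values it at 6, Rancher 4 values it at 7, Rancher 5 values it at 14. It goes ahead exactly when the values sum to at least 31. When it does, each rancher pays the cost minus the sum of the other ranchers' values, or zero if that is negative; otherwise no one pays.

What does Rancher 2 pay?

Total value 56 ≥ cost 31, so the project is built.
The other ranchers' values sum to 30.
Cost minus that sum is 31 - 30 = 1.

1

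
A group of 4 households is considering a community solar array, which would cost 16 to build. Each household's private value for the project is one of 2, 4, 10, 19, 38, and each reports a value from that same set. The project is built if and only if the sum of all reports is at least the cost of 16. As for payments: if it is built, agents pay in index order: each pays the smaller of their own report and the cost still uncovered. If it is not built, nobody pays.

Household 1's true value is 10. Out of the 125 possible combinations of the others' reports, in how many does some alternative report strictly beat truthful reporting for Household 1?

118

Others report (2, 2, 10): truth gives 0; report 2 gives 8 > 0. Violating.
Others report (2, 2, 19): truth gives 0; report 2 gives 8 > 0. Violating.
Others report (2, 2, 38): truth gives 0; report 2 gives 8 > 0. Violating.
Others report (2, 4, 10): truth gives 0; report 2 gives 8 > 0. Violating.
Others report (2, 2, 2): truth gives 0; no alternative beats it.
Others report (2, 2, 4): truth gives 0; no alternative beats it.
(Checking all 125 profiles: 118 have a profitable deviation, 7 do not.)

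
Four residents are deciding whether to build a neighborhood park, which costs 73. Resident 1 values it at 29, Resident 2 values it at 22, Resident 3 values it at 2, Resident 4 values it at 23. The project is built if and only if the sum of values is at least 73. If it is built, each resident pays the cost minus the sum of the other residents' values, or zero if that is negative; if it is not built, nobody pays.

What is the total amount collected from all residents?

65

Total value 76 ≥ cost 73, so it is built.
Resident 1: others sum to 47; max(0, 73 - 47) = 26.
Resident 2: others sum to 54; max(0, 73 - 54) = 19.
Resident 3: others sum to 74; max(0, 73 - 74) = 0.
Resident 4: others sum to 53; max(0, 73 - 53) = 20.
Total collected = 26 + 19 + 0 + 20 = 65.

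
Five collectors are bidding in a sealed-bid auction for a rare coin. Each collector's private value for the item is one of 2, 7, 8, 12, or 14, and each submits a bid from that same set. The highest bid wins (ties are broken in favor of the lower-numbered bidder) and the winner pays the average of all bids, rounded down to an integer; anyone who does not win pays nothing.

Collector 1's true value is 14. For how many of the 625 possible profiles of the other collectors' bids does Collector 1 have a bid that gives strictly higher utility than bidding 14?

Others bid (2, 2, 2, 2): truth gives 10; bid 2 gives 12 > 10. Violating.
Others bid (2, 2, 2, 7): truth gives 9; bid 7 gives 10 > 9. Violating.
Others bid (2, 2, 2, 8): truth gives 9; bid 8 gives 10 > 9. Violating.
Others bid (2, 2, 7, 2): truth gives 9; bid 7 gives 10 > 9. Violating.
Others bid (2, 2, 2, 12): truth gives 8; no alternative beats it.
Others bid (2, 2, 2, 14): truth gives 8; no alternative beats it.
(Checking all 625 profiles: 85 have a profitable deviation, 540 do not.)

85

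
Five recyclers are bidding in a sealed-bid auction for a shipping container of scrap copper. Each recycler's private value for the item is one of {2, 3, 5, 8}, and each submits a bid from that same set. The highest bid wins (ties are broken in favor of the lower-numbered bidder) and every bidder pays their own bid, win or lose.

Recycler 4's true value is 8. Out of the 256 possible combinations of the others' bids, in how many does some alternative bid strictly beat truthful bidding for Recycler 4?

Others bid (2, 2, 2, 2): truth gives 0; bid 3 gives 5 > 0. Violating.
Others bid (2, 2, 2, 3): truth gives 0; bid 3 gives 5 > 0. Violating.
Others bid (2, 2, 2, 5): truth gives 0; bid 5 gives 3 > 0. Violating.
Others bid (2, 2, 3, 2): truth gives 0; bid 5 gives 3 > 0. Violating.
Others bid (2, 2, 2, 8): truth gives 0; no alternative beats it.
Others bid (2, 2, 3, 8): truth gives 0; no alternative beats it.
(Checking all 256 profiles: 172 have a profitable deviation, 84 do not.)

172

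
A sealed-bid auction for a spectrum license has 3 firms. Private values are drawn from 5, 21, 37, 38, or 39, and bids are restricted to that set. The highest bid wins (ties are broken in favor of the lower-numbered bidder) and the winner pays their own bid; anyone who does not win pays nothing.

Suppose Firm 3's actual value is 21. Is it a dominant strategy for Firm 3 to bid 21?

Check each profile of the others' bids and compare truth against every alternative bid.
Others bid (5, 5): truth gives 0, best alternative gives 0.
Others bid (5, 21): truth gives 0, best alternative gives 0.
Others bid (5, 37): truth gives 0, best alternative gives 0.
Others bid (5, 38): truth gives 0, best alternative gives 0.
Others bid (5, 39): truth gives 0, best alternative gives 0.
Others bid (21, 5): truth gives 0, best alternative gives 0.
(Remaining 19 profiles checked similarly; truth is weakly best in each.)
In every case the truthful bid is at least as good as any alternative, so it is a dominant strategy.

Yes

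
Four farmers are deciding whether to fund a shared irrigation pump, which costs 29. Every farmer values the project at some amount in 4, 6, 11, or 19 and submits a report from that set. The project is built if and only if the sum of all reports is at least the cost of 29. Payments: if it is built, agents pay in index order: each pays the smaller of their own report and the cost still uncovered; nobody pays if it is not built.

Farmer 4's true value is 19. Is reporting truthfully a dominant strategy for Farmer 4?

Check each profile of the others' reports and compare truth against every alternative report.
Others report (4, 6, 6): truth gives 6, best alternative gives 0.
Others report (6, 4, 6): truth gives 6, best alternative gives 0.
Others report (6, 6, 4): truth gives 6, best alternative gives 0.
Others report (4, 4, 6): truth gives 4, best alternative gives 0.
Others report (4, 6, 4): truth gives 4, best alternative gives 0.
Others report (6, 4, 4): truth gives 4, best alternative gives 0.
(Remaining 58 profiles checked similarly; truth is weakly best in each.)
In every case the truthful report is at least as good as any alternative, so it is a dominant strategy.

Yes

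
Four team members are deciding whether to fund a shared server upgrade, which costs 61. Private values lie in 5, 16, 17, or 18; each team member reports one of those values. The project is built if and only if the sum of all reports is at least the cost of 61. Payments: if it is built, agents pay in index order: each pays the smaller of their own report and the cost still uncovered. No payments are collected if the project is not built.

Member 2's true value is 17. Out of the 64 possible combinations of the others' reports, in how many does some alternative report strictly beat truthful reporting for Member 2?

Others report (16, 16, 16): truth gives 0; report 16 gives 1 > 0. Violating.
Others report (16, 16, 17): truth gives 0; report 16 gives 1 > 0. Violating.
Others report (16, 16, 18): truth gives 0; report 16 gives 1 > 0. Violating.
Others report (16, 17, 16): truth gives 0; report 16 gives 1 > 0. Violating.
Others report (5, 5, 5): truth gives 0; no alternative beats it.
Others report (5, 5, 16): truth gives 0; no alternative beats it.
(Checking all 64 profiles: 27 have a profitable deviation, 37 do not.)

27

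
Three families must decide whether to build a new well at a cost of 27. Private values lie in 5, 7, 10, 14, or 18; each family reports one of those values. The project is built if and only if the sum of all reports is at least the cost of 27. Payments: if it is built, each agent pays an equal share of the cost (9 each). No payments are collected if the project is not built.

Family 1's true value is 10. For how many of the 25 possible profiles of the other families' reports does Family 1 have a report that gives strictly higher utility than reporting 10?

6

Others report (5, 5): truth gives 0; report 18 gives 1 > 0. Violating.
Others report (5, 7): truth gives 0; report 18 gives 1 > 0. Violating.
Others report (5, 10): truth gives 0; report 14 gives 1 > 0. Violating.
Others report (7, 5): truth gives 0; report 18 gives 1 > 0. Violating.
Others report (5, 14): truth gives 1; no alternative beats it.
Others report (5, 18): truth gives 1; no alternative beats it.
(Checking all 25 profiles: 6 have a profitable deviation, 19 do not.)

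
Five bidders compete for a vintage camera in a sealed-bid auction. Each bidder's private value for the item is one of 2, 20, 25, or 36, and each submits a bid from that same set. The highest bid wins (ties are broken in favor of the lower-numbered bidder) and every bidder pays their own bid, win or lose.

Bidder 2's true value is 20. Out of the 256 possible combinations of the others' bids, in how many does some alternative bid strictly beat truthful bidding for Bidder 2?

248

Others bid (2, 2, 2, 25): truth gives -20; bid 2 gives -2 > -20. Violating.
Others bid (2, 2, 2, 36): truth gives -20; bid 2 gives -2 > -20. Violating.
Others bid (2, 2, 20, 25): truth gives -20; bid 2 gives -2 > -20. Violating.
Others bid (2, 2, 20, 36): truth gives -20; bid 2 gives -2 > -20. Violating.
Others bid (2, 2, 2, 2): truth gives 0; no alternative beats it.
Others bid (2, 2, 2, 20): truth gives 0; no alternative beats it.
(Checking all 256 profiles: 248 have a profitable deviation, 8 do not.)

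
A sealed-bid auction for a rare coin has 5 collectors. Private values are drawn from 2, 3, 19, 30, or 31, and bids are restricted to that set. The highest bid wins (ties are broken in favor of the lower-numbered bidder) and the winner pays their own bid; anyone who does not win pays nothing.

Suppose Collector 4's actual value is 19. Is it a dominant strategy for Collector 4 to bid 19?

No

Consider the case where Collector 1 bids 2, Collector 2 bids 2, Collector 3 bids 2 and Collector 5 bids 2.
Truthful bid 19: wins, pays 19, utility 19 - 19 = 0.
Bid 3 instead: wins, pays 3, utility 19 - 3 = 16.
Since 16 > 0, bidding 3 is strictly better here, so truthful bidding is not dominant.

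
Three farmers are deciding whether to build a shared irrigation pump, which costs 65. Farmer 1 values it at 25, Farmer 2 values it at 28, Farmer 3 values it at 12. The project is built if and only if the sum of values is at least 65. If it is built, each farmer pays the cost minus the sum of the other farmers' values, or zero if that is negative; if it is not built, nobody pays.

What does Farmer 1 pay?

25

Total value 65 ≥ cost 65, so the project is built.
The other farmers' values sum to 40.
Cost minus that sum is 65 - 40 = 25.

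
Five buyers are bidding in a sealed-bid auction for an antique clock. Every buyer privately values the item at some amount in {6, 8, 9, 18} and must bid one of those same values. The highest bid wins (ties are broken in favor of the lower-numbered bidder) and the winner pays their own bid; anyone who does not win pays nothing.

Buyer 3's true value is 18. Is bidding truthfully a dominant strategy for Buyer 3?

No

Consider the case where Buyer 1 bids 6, Buyer 2 bids 6, Buyer 4 bids 6 and Buyer 5 bids 6.
Truthful bid 18: wins, pays 18, utility 18 - 18 = 0.
Bid 8 instead: wins, pays 8, utility 18 - 8 = 10.
Since 10 > 0, bidding 8 is strictly better here, so truthful bidding is not dominant.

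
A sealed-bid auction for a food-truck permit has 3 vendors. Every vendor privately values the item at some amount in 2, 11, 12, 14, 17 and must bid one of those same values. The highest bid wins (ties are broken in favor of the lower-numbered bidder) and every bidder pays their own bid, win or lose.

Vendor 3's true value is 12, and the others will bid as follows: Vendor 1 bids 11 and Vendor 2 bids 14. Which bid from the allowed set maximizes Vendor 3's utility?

2

Bid 2: loses but pays 2, utility -2.
Bid 11: loses but pays 11, utility -11.
Bid 12: loses but pays 12, utility -12.
Bid 14: loses but pays 14, utility -14.
Bid 17: wins, pays 17, utility 12 - 17 = -5.
The best choice is 2 with utility -2.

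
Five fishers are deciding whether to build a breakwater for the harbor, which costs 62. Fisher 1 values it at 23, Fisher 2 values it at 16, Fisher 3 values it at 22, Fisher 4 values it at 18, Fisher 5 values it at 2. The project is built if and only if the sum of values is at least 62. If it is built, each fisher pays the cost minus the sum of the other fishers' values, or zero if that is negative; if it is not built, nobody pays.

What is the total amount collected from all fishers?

7

Total value 81 ≥ cost 62, so it is built.
Fisher 1: others sum to 58; max(0, 62 - 58) = 4.
Fisher 2: others sum to 65; max(0, 62 - 65) = 0.
Fisher 3: others sum to 59; max(0, 62 - 59) = 3.
Fisher 4: others sum to 63; max(0, 62 - 63) = 0.
Fisher 5: others sum to 79; max(0, 62 - 79) = 0.
Total collected = 4 + 0 + 3 + 0 + 0 = 7.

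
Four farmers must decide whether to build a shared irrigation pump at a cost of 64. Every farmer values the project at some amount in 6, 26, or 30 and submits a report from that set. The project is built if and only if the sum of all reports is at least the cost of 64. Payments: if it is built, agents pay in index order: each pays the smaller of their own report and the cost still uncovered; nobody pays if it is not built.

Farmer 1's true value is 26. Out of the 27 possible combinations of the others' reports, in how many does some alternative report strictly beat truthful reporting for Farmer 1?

20

Others report (6, 26, 26): truth gives 0; report 6 gives 20 > 0. Violating.
Others report (6, 26, 30): truth gives 0; report 6 gives 20 > 0. Violating.
Others report (6, 30, 26): truth gives 0; report 6 gives 20 > 0. Violating.
Others report (6, 30, 30): truth gives 0; report 6 gives 20 > 0. Violating.
Others report (6, 6, 6): truth gives 0; no alternative beats it.
Others report (6, 6, 26): truth gives 0; no alternative beats it.
(Checking all 27 profiles: 20 have a profitable deviation, 7 do not.)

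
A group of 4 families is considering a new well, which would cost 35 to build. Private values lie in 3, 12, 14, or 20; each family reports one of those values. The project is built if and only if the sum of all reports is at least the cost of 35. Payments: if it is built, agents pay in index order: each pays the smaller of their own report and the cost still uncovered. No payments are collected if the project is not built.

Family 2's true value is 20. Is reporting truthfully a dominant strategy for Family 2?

No

Consider the case where Family 1 reports 3, Family 3 reports 3 and Family 4 reports 20.
Truthful report 20: project built, pays 20, utility 20 - 20 = 0.
Report 12 instead: project built, pays 12, utility 20 - 12 = 8.
Since 8 > 0, reporting 12 is strictly better here, so truthful reporting is not dominant.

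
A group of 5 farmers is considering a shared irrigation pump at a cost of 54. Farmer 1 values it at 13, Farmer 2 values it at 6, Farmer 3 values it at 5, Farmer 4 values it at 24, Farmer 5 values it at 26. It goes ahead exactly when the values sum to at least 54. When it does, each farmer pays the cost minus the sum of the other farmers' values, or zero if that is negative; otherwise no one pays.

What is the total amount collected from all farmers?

10

Total value 74 ≥ cost 54, so it is built.
Farmer 1: others sum to 61; max(0, 54 - 61) = 0.
Farmer 2: others sum to 68; max(0, 54 - 68) = 0.
Farmer 3: others sum to 69; max(0, 54 - 69) = 0.
Farmer 4: others sum to 50; max(0, 54 - 50) = 4.
Farmer 5: others sum to 48; max(0, 54 - 48) = 6.
Total collected = 0 + 0 + 0 + 4 + 6 = 10.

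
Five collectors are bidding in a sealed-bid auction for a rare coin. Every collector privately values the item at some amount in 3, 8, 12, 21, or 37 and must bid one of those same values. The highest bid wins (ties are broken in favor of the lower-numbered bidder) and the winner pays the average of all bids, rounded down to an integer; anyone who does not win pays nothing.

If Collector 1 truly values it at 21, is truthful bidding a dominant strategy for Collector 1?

Consider the case where Collector 2 bids 3, Collector 3 bids 3, Collector 4 bids 3 and Collector 5 bids 3.
Truthful bid 21: wins, pays 6, utility 21 - 6 = 15.
Bid 3 instead: wins, pays 3, utility 21 - 3 = 18.
Since 18 > 15, bidding 3 is strictly better here, so truthful bidding is not dominant.

No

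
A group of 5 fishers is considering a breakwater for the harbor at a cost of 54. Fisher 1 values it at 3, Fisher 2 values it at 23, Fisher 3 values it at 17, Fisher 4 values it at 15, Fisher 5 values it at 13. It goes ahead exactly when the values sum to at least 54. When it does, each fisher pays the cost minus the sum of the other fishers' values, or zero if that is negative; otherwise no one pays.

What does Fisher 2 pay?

6

Total value 71 ≥ cost 54, so the project is built.
The other fishers' values sum to 48.
Cost minus that sum is 54 - 48 = 6.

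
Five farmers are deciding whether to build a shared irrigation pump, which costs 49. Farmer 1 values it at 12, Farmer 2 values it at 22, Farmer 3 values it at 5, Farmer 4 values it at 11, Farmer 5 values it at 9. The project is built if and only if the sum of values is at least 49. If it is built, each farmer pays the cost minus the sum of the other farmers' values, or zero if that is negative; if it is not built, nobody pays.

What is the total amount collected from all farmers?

Total value 59 ≥ cost 49, so it is built.
Farmer 1: others sum to 47; max(0, 49 - 47) = 2.
Farmer 2: others sum to 37; max(0, 49 - 37) = 12.
Farmer 3: others sum to 54; max(0, 49 - 54) = 0.
Farmer 4: others sum to 48; max(0, 49 - 48) = 1.
Farmer 5: others sum to 50; max(0, 49 - 50) = 0.
Total collected = 2 + 12 + 0 + 1 + 0 = 15.

15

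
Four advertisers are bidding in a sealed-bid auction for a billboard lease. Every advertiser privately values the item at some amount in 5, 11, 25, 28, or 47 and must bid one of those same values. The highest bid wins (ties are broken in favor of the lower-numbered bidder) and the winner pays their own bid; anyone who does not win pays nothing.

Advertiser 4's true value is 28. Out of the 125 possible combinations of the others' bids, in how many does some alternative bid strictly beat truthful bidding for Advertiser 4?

8

Others bid (5, 5, 5): truth gives 0; bid 11 gives 17 > 0. Violating.
Others bid (5, 5, 11): truth gives 0; bid 25 gives 3 > 0. Violating.
Others bid (5, 11, 5): truth gives 0; bid 25 gives 3 > 0. Violating.
Others bid (5, 11, 11): truth gives 0; bid 25 gives 3 > 0. Violating.
Others bid (5, 5, 25): truth gives 0; no alternative beats it.
Others bid (5, 5, 28): truth gives 0; no alternative beats it.
(Checking all 125 profiles: 8 have a profitable deviation, 117 do not.)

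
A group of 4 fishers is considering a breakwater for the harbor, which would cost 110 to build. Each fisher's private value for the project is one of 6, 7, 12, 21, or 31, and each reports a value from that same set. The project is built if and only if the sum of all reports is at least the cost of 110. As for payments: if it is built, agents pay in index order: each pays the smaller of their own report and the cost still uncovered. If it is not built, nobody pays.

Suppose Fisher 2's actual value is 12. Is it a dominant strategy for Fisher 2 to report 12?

Check each profile of the others' reports and compare truth against every alternative report.
Others report (6, 6, 6): truth gives 0, best alternative gives 0.
Others report (6, 6, 7): truth gives 0, best alternative gives 0.
Others report (6, 6, 12): truth gives 0, best alternative gives 0.
Others report (6, 6, 21): truth gives 0, best alternative gives 0.
Others report (6, 6, 31): truth gives 0, best alternative gives 0.
Others report (6, 7, 6): truth gives 0, best alternative gives 0.
(Remaining 119 profiles checked similarly; truth is weakly best in each.)
In every case the truthful report is at least as good as any alternative, so it is a dominant strategy.

Yes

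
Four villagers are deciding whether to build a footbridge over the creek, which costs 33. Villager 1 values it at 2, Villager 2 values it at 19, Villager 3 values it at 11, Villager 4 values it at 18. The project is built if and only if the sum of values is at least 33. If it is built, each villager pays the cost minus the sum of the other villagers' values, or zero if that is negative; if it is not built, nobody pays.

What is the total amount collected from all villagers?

3

Total value 50 ≥ cost 33, so it is built.
Villager 1: others sum to 48; max(0, 33 - 48) = 0.
Villager 2: others sum to 31; max(0, 33 - 31) = 2.
Villager 3: others sum to 39; max(0, 33 - 39) = 0.
Villager 4: others sum to 32; max(0, 33 - 32) = 1.
Total collected = 0 + 2 + 0 + 1 = 3.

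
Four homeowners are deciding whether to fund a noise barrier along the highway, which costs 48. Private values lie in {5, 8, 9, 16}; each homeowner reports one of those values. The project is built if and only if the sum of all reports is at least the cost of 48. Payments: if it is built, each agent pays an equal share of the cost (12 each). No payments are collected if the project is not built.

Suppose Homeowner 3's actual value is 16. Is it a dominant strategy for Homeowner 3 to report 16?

Yes

Check each profile of the others' reports and compare truth against every alternative report.
Others report (5, 16, 16): truth gives 4, best alternative gives 0.
Others report (8, 8, 16): truth gives 4, best alternative gives 0.
Others report (8, 9, 16): truth gives 4, best alternative gives 0.
Others report (8, 16, 8): truth gives 4, best alternative gives 0.
Others report (8, 16, 9): truth gives 4, best alternative gives 0.
Others report (9, 8, 16): truth gives 4, best alternative gives 0.
(Remaining 58 profiles checked similarly; truth is weakly best in each.)
In every case the truthful report is at least as good as any alternative, so it is a dominant strategy.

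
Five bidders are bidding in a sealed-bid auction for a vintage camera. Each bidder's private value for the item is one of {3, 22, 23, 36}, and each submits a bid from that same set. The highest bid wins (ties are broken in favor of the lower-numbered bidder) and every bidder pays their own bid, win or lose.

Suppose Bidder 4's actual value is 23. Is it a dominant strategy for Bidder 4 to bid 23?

Consider the case where Bidder 1 bids 3, Bidder 2 bids 3, Bidder 3 bids 3 and Bidder 5 bids 3.
Truthful bid 23: wins, pays 23, utility 23 - 23 = 0.
Bid 22 instead: wins, pays 22, utility 23 - 22 = 1.
Since 1 > 0, bidding 22 is strictly better here, so truthful bidding is not dominant.

No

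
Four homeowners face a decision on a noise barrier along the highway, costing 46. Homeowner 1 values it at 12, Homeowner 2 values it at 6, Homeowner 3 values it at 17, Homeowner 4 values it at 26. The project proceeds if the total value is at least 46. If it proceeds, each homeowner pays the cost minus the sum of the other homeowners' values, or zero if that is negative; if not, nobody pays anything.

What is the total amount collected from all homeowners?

13

Total value 61 ≥ cost 46, so it is built.
Homeowner 1: others sum to 49; max(0, 46 - 49) = 0.
Homeowner 2: others sum to 55; max(0, 46 - 55) = 0.
Homeowner 3: others sum to 44; max(0, 46 - 44) = 2.
Homeowner 4: others sum to 35; max(0, 46 - 35) = 11.
Total collected = 0 + 0 + 2 + 11 = 13.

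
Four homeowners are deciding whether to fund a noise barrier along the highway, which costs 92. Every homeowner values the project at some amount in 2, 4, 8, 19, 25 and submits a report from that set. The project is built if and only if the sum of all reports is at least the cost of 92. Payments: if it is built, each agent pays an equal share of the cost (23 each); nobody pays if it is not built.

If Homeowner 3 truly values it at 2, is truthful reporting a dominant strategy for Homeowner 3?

Yes

Check each profile of the others' reports and compare truth against every alternative report.
Others report (2, 2, 2): truth gives 0, best alternative gives 0.
Others report (2, 2, 4): truth gives 0, best alternative gives 0.
Others report (2, 2, 8): truth gives 0, best alternative gives 0.
Others report (2, 2, 19): truth gives 0, best alternative gives 0.
Others report (2, 2, 25): truth gives 0, best alternative gives 0.
Others report (2, 4, 2): truth gives 0, best alternative gives 0.
(Remaining 119 profiles checked similarly; truth is weakly best in each.)
In every case the truthful report is at least as good as any alternative, so it is a dominant strategy.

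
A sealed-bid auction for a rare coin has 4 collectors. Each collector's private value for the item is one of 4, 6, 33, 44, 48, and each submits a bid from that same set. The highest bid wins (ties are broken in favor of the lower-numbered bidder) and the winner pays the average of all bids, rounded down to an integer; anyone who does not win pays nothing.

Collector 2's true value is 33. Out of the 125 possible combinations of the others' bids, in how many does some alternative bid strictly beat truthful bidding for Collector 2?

Others bid (4, 4, 4): truth gives 22; bid 6 gives 29 > 22. Violating.
Others bid (4, 4, 6): truth gives 22; bid 6 gives 28 > 22. Violating.
Others bid (4, 4, 44): truth gives 0; bid 44 gives 9 > 0. Violating.
Others bid (4, 4, 48): truth gives 0; bid 48 gives 7 > 0. Violating.
Others bid (4, 4, 33): truth gives 15; no alternative beats it.
Others bid (4, 6, 33): truth gives 14; no alternative beats it.
(Checking all 125 profiles: 44 have a profitable deviation, 81 do not.)

44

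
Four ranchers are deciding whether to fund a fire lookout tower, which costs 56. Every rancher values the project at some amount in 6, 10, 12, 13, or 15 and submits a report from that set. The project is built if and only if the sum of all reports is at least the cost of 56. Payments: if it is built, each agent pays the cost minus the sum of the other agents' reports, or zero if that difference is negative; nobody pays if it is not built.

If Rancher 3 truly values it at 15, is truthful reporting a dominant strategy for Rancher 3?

Yes

Check each profile of the others' reports and compare truth against every alternative report.
Others report (12, 15, 15): truth gives 1, best alternative gives 0.
Others report (15, 12, 15): truth gives 1, best alternative gives 0.
Others report (15, 15, 12): truth gives 1, best alternative gives 0.
Others report (15, 15, 15): truth gives 4, best alternative gives 4.
Others report (13, 15, 15): truth gives 2, best alternative gives 2.
Others report (15, 13, 15): truth gives 2, best alternative gives 2.
(Remaining 119 profiles checked similarly; truth is weakly best in each.)
In every case the truthful report is at least as good as any alternative, so it is a dominant strategy.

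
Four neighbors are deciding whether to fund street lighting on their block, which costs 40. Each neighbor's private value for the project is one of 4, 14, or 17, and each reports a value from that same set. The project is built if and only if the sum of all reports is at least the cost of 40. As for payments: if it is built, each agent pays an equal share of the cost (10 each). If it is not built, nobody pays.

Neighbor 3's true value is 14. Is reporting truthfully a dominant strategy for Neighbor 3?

Consider the case where Neighbor 1 reports 4, Neighbor 2 reports 4 and Neighbor 4 reports 17.
Truthful report 14: project not built, utility 0.
Report 17 instead: project built, pays 10, utility 14 - 10 = 4.
Since 4 > 0, reporting 17 is strictly better here, so truthful reporting is not dominant.

No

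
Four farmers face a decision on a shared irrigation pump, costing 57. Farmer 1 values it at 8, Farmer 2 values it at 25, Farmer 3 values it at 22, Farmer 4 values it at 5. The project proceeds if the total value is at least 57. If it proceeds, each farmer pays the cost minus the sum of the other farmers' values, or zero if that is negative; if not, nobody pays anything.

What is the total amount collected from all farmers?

Total value 60 ≥ cost 57, so it is built.
Farmer 1: others sum to 52; max(0, 57 - 52) = 5.
Farmer 2: others sum to 35; max(0, 57 - 35) = 22.
Farmer 3: others sum to 38; max(0, 57 - 38) = 19.
Farmer 4: others sum to 55; max(0, 57 - 55) = 2.
Total collected = 5 + 22 + 19 + 2 = 48.

48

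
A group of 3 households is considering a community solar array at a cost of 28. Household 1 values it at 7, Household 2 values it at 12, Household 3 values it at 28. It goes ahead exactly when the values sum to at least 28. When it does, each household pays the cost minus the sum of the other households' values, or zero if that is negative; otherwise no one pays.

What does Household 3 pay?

9

Total value 47 ≥ cost 28, so the project is built.
The other households' values sum to 19.
Cost minus that sum is 28 - 19 = 9.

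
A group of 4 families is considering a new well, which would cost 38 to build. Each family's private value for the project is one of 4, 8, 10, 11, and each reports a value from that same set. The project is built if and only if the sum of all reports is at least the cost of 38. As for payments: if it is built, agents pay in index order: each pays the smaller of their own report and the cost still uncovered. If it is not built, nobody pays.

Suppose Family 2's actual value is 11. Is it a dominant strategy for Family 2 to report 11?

No

Consider the case where Family 1 reports 8, Family 3 reports 10 and Family 4 reports 10.
Truthful report 11: project built, pays 11, utility 11 - 11 = 0.
Report 10 instead: project built, pays 10, utility 11 - 10 = 1.
Since 1 > 0, reporting 10 is strictly better here, so truthful reporting is not dominant.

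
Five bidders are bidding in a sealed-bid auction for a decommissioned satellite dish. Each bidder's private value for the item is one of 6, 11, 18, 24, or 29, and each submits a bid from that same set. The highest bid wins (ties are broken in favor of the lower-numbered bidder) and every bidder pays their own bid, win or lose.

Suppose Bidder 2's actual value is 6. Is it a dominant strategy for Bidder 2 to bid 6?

No

Consider the case where Bidder 1 bids 6, Bidder 3 bids 6, Bidder 4 bids 6 and Bidder 5 bids 6.
Truthful bid 6: loses but pays 6, utility -6.
Bid 11 instead: wins, pays 11, utility 6 - 11 = -5.
Since -5 > -6, bidding 11 is strictly better here, so truthful bidding is not dominant.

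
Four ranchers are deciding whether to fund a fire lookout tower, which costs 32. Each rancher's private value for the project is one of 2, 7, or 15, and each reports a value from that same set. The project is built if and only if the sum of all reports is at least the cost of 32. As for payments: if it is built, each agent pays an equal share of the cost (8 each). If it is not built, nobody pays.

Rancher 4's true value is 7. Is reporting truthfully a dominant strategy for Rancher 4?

No

Consider the case where Rancher 1 reports 7, Rancher 2 reports 7 and Rancher 3 reports 15.
Truthful report 7: project built, pays 8, utility 7 - 8 = -1.
Report 2 instead: project not built, utility 0.
Since 0 > -1, reporting 2 is strictly better here, so truthful reporting is not dominant.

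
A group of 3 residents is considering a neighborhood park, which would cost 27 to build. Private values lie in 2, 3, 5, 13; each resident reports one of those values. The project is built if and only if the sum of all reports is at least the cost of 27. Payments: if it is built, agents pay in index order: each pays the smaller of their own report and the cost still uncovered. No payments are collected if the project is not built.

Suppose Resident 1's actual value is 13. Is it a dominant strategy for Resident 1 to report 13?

No

Consider the case where Resident 2 reports 13 and Resident 3 reports 13.
Truthful report 13: project built, pays 13, utility 13 - 13 = 0.
Report 2 instead: project built, pays 2, utility 13 - 2 = 11.
Since 11 > 0, reporting 2 is strictly better here, so truthful reporting is not dominant.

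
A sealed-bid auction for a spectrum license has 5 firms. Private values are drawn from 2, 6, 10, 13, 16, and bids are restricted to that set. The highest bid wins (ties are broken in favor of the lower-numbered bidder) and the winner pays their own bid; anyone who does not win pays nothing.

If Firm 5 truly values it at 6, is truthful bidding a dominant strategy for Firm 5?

Check each profile of the others' bids and compare truth against every alternative bid.
Others bid (2, 2, 2, 2): truth gives 0, best alternative gives 0.
Others bid (2, 2, 2, 6): truth gives 0, best alternative gives 0.
Others bid (2, 2, 2, 10): truth gives 0, best alternative gives 0.
Others bid (2, 2, 2, 13): truth gives 0, best alternative gives 0.
Others bid (2, 2, 2, 16): truth gives 0, best alternative gives 0.
Others bid (2, 2, 6, 2): truth gives 0, best alternative gives 0.
(Remaining 619 profiles checked similarly; truth is weakly best in each.)
In every case the truthful bid is at least as good as any alternative, so it is a dominant strategy.

Yes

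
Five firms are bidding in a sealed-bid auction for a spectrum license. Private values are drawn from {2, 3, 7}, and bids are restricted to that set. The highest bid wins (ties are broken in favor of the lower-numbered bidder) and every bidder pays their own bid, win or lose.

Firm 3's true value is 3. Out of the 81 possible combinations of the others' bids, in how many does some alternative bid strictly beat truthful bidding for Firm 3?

77

Others bid (2, 2, 2, 7): truth gives -3; bid 2 gives -2 > -3. Violating.
Others bid (2, 2, 3, 7): truth gives -3; bid 2 gives -2 > -3. Violating.
Others bid (2, 2, 7, 2): truth gives -3; bid 2 gives -2 > -3. Violating.
Others bid (2, 2, 7, 3): truth gives -3; bid 2 gives -2 > -3. Violating.
Others bid (2, 2, 2, 2): truth gives 0; no alternative beats it.
Others bid (2, 2, 2, 3): truth gives 0; no alternative beats it.
(Checking all 81 profiles: 77 have a profitable deviation, 4 do not.)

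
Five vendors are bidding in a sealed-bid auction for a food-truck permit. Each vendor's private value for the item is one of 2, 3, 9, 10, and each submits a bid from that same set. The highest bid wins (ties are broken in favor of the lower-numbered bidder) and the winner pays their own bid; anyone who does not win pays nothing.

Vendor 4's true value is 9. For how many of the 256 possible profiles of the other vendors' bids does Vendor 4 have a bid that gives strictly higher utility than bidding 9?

2

Others bid (2, 2, 2, 2): truth gives 0; bid 3 gives 6 > 0. Violating.
Others bid (2, 2, 2, 3): truth gives 0; bid 3 gives 6 > 0. Violating.
Others bid (2, 2, 2, 9): truth gives 0; no alternative beats it.
Others bid (2, 2, 2, 10): truth gives 0; no alternative beats it.
(Checking all 256 profiles: 2 have a profitable deviation, 254 do not.)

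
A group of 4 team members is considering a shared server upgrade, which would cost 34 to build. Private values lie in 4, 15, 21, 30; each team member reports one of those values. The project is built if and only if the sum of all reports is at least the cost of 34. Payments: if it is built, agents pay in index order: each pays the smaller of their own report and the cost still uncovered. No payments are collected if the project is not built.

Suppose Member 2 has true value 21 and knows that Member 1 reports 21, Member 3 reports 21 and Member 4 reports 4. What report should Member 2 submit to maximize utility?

4

Report 4: project built, pays 4, utility 21 - 4 = 17.
Report 15: project built, pays 13, utility 21 - 13 = 8.
Report 21: project built, pays 13, utility 21 - 13 = 8.
Report 30: project built, pays 13, utility 21 - 13 = 8.
The best choice is 4 with utility 17.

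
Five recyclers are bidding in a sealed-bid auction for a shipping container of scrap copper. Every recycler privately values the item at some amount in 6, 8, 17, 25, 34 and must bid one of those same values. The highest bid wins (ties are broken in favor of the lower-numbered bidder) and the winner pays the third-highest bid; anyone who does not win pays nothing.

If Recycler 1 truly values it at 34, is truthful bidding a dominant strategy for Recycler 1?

Yes

Check each profile of the others' bids and compare truth against every alternative bid.
Others bid (6, 6, 6, 34): truth gives 28, best alternative gives 0.
Others bid (6, 6, 34, 6): truth gives 28, best alternative gives 0.
Others bid (6, 34, 6, 6): truth gives 28, best alternative gives 0.
Others bid (34, 6, 6, 6): truth gives 28, best alternative gives 0.
Others bid (6, 6, 8, 34): truth gives 26, best alternative gives 0.
Others bid (6, 6, 34, 8): truth gives 26, best alternative gives 0.
(Remaining 619 profiles checked similarly; truth is weakly best in each.)
In every case the truthful bid is at least as good as any alternative, so it is a dominant strategy.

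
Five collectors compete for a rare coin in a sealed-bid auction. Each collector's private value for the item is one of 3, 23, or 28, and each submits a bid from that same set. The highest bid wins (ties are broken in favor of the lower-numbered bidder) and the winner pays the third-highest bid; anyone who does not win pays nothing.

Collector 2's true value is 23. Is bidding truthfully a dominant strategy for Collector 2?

No

Consider the case where Collector 1 bids 3, Collector 3 bids 3, Collector 4 bids 3 and Collector 5 bids 28.
Truthful bid 23: loses, pays 0, utility 0.
Bid 28 instead: wins, pays 3, utility 23 - 3 = 20.
Since 20 > 0, bidding 28 is strictly better here, so truthful bidding is not dominant.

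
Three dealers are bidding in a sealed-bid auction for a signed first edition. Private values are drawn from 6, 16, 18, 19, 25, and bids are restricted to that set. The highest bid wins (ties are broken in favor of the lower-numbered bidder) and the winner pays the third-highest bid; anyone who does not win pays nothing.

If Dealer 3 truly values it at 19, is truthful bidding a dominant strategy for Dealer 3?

No

Consider the case where Dealer 1 bids 6 and Dealer 2 bids 19.
Truthful bid 19: loses, pays 0, utility 0.
Bid 25 instead: wins, pays 6, utility 19 - 6 = 13.
Since 13 > 0, bidding 25 is strictly better here, so truthful bidding is not dominant.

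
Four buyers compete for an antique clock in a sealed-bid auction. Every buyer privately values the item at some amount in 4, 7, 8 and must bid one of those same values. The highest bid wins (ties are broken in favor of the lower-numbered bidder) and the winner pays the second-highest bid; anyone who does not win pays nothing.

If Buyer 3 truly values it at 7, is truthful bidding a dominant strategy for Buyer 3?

Yes

Check each profile of the others' bids and compare truth against every alternative bid.
Others bid (4, 4, 4): truth gives 3, best alternative gives 3.
Others bid (4, 4, 7): truth gives 0, best alternative gives 0.
Others bid (4, 4, 8): truth gives 0, best alternative gives 0.
Others bid (4, 7, 4): truth gives 0, best alternative gives 0.
Others bid (4, 7, 7): truth gives 0, best alternative gives 0.
Others bid (4, 7, 8): truth gives 0, best alternative gives 0.
(Remaining 21 profiles checked similarly; truth is weakly best in each.)
In every case the truthful bid is at least as good as any alternative, so it is a dominant strategy.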